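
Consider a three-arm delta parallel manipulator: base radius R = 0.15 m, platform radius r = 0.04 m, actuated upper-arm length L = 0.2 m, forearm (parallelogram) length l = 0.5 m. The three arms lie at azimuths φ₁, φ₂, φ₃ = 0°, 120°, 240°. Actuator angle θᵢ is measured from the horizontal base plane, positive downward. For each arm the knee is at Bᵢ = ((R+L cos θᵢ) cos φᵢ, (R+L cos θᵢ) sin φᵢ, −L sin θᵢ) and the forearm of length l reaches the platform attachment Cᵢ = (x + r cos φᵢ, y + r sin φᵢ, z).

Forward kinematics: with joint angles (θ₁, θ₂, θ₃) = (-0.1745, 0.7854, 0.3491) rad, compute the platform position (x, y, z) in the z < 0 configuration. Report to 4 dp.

(0.1475, -0.0842, -0.4316)

φ1=0.0°: virtual centre (0.3070, 0.0000, 0.0347), radius l
centre 2 = (0.2514·cos120.0°, 0.2514·sin120.0°, -0.1414) = (-0.1257, 0.2177, -0.1414)
arm 3 at φ=240.0°: ρ3 = 0.2979;  centre 3 = (-0.1490, -0.2580, -0.0684)
eliminate P² terms by subtracting sphere 1 from 2 and 3
plane₁₂: -0.8653x+0.4355y+-0.3523z = -0.0122
Cramer: x(z) = 0.0085-0.3220z;  y(z) = -0.0112+0.1692z
into |P−centre ₁|² = l²: 1.1323z² + 0.1190z + -0.1596 = 0;  Δ = 0.7370;  z = -0.4316 or 0.3266 → z<0 root = -0.4316
x = 0.1475, y = -0.0842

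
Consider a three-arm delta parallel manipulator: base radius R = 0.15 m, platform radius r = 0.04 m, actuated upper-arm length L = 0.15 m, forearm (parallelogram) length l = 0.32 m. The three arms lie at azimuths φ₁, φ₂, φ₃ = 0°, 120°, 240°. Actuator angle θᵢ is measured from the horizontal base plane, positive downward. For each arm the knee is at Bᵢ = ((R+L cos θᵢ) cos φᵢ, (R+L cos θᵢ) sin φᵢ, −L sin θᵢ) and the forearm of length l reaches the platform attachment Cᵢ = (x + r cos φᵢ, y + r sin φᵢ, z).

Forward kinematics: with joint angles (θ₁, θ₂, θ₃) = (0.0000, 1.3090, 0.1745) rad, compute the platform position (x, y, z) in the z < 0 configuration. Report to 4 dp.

(0.0905, -0.1287, -0.2390)

arm 1 at φ=0.0°: ρ1 = 0.2600;  O1 = (0.2600, 0.0000, 0.0000)
φ2=120.0°: virtual centre (-0.0744, 0.1289, -0.1449), radius l
φ3=240.0°: virtual centre (-0.1289, -0.2232, -0.0260), radius l
subtract pairs → two planes through P
[-0.6688 0.2578 -0.2898]·P = -0.0245;  [-0.7777 -0.4464 -0.0521]·P = -0.0005
det = 0.4990;  x = 0.0221+-0.2861z,  y = -0.0374+0.3818z
into |P−O₁|² = l²: 1.2276z² + 0.1075z + -0.0444 = 0;  Δ = 0.2297;  z = -0.2390 or 0.1514 → z<0 root = -0.2390
x = 0.0905, y = -0.1287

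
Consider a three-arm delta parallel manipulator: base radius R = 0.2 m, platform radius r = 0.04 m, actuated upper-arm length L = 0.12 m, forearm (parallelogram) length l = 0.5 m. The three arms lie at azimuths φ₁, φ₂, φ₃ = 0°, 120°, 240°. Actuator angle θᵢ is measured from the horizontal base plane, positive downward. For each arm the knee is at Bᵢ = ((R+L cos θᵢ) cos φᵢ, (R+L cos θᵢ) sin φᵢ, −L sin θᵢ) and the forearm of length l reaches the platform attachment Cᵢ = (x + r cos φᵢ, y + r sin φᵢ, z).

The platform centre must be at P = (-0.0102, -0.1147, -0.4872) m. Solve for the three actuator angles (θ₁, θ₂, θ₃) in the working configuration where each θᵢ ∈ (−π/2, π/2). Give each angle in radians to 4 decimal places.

θ₁ = 0.6983, θ₂ = 1.0474, θ₃ = 0.1748

arm 1 (φ=0.0°): x'=-0.0102, y'=-0.1147
  A=0.1702, B=-0.4872, C=(l²−L²−A²−y'²−z²)/(2L)=-0.1829
  √(A²+B²)=0.5161;  θ1 = -1.2347+1.9330 ≈ 0.6983
rotate P by −φ2: (-0.0942, 0.0662, -0.4872)
  A=0.2542, B=-0.4872, C=(l²−L²−A²−y'²−z²)/(2L)=-0.2949
  γ=atan2(-0.4872,0.2542)=-1.0898;  ψ=arccos(-0.5366)=2.1373;  θ2=γ+ψ≈1.0474
rotate P by −φ3: (0.1044, 0.0485, -0.4872)
  e−x'=0.0556;  (l²−L²−(e−x')²−y'²−z²)/2L = -0.0300
  θ3 = atan2(B,A) + arccos(C/0.4904) = 0.1748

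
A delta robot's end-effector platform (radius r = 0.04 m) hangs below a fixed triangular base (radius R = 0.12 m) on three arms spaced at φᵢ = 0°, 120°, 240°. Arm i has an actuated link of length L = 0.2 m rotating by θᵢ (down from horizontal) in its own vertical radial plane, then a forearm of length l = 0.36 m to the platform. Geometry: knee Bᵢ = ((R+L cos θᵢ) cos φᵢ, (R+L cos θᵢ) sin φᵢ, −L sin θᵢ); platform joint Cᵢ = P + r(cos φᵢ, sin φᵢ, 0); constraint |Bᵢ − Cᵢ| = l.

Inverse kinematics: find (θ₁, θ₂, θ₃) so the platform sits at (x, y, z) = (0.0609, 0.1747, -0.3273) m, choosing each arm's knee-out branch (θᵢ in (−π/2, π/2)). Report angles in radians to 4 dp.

θ₁ = 0.4364, θ₂ = 0.1745, θ₃ = 1.2219

rotate P by −φ1: (0.0609, 0.1747, -0.3273)
  A cos θ + B sin θ = C:  0.0191·cos θ + -0.3273·sin θ = -0.1210
  √(A²+B²)=0.3279;  θ1 = -1.5125+1.9489 ≈ 0.4364
arm 2 (φ=120.0°): x'=0.1208, y'=-0.1401
  A cos θ + B sin θ = C:  -0.0408·cos θ + -0.3273·sin θ = -0.0970
  √(A²+B²)=0.3298;  θ2 = -1.6949+1.8694 ≈ 0.1745
arm 3 (φ=240.0°): x'=-0.1817, y'=-0.0346
  A=0.2617, B=-0.3273, C=(l²−L²−A²−y'²−z²)/(2L)=-0.2181
  θ3 = atan2(B,A) + arccos(C/0.4191) = 1.2219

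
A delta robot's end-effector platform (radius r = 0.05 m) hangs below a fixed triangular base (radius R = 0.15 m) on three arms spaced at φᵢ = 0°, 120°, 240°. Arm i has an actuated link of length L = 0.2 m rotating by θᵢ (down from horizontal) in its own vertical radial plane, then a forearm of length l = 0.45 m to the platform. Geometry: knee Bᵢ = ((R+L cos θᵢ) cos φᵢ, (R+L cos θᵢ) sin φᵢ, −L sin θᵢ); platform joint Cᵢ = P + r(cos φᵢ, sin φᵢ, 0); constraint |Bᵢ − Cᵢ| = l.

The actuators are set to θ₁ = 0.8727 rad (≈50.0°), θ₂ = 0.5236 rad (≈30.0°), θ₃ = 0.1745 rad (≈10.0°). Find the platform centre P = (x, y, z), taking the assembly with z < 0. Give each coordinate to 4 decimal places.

(-0.1149, -0.0599, -0.4378)

arm 1 at φ=0.0°: (R−r)+L cos θ1 = 0.2286;  O1 = (0.2286, 0.0000, -0.1532)
φ2=120.0°: virtual centre (-0.1366, 0.2366, -0.1000), radius l
φ3=240.0°: virtual centre (-0.1485, -0.2572, -0.0347), radius l
eliminate P² terms by subtracting sphere 1 from 2 and 3
linear system: -0.7303x+0.4732y = 0.0089−0.1064z; -0.7541x+-0.5144y = 0.0137−0.2370z
Cramer: x(z) = -0.0151+0.2278z;  y(z) = -0.0044+0.1267z
into |P−O₁|² = l²: 1.0680z² + 0.1943z + -0.1196 = 0;  Δ = 0.5488;  z = -0.4378 or 0.2559 → z<0 root = -0.4378
x = -0.1149, y = -0.0599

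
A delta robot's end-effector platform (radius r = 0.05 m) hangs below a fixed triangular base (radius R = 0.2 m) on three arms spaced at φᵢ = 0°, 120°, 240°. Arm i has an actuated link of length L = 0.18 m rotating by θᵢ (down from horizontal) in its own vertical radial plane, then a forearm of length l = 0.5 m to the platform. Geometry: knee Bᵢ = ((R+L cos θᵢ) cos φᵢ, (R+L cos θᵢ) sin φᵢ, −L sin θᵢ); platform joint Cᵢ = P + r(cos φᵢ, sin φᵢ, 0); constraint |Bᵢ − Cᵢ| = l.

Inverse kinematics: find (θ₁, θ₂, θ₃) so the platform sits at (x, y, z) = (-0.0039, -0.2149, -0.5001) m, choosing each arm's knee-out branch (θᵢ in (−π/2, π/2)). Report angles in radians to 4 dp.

θ₁ = 0.8731, θ₂ = 1.3965, θ₃ = 0.1747

φ1=0.0° → target in arm frame (-0.0039, -0.2149)
  A=0.1539, B=-0.5001, C=(l²−L²−A²−y'²−z²)/(2L)=-0.2844
  θ1 = atan2(B,A) + arccos(C/0.5232) = 0.8731
φ2=120.0° → target in arm frame (-0.1842, 0.1108)
  A cos θ + B sin θ = C:  0.3342·cos θ + -0.5001·sin θ = -0.4346
  γ=atan2(-0.5001,0.3342)=-0.9817;  ψ=arccos(-0.7225)=2.3782;  θ2=γ+ψ≈1.3965
arm 3 (φ=240.0°): x'=0.1881, y'=0.1041
  A=-0.0381, B=-0.5001, C=(l²−L²−A²−y'²−z²)/(2L)=-0.1244
  θ3 = atan2(B,A) + arccos(C/0.5015) = 0.1747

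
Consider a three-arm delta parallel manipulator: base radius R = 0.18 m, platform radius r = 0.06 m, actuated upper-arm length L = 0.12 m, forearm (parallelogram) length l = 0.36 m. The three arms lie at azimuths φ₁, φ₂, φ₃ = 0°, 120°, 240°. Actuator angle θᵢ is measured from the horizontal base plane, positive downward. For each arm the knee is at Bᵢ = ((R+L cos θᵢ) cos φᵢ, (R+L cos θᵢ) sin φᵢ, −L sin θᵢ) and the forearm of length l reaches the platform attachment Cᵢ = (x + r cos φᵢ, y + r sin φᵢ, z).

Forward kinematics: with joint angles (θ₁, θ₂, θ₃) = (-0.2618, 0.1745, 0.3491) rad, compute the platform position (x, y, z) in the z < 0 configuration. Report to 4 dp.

(0.0486, 0.0156, -0.2760)

arm 1 at φ=0.0°: (R−r)+L cos θ1 = 0.2359;  centre 1 = (0.2359, 0.0000, 0.0311)
arm 2 at φ=120.0°: (R−r)+L cos θ2 = 0.2382;  centre 2 = (-0.1191, 0.2063, -0.0208)
centre 3 = (0.2328·cos240.0°, 0.2328·sin240.0°, -0.0410) = (-0.1164, -0.2016, -0.0410)
eliminate P² terms by subtracting sphere 1 from 2 and 3
[-0.7100 0.4125 -0.1038]·P = 0.0005;  [-0.7046 -0.4032 -0.1442]·P = -0.0008
det = 0.5769;  x = 0.0002+-0.1756z,  y = 0.0016+-0.0507z
sphere 1 gives Az²+Bz+C=0 with A=1.0334, B=0.0205, C=-0.0731;  B²−4AC=0.3024;  roots -0.2760, 0.2561;  negative root z = -0.2760
x = 0.0486, y = 0.0156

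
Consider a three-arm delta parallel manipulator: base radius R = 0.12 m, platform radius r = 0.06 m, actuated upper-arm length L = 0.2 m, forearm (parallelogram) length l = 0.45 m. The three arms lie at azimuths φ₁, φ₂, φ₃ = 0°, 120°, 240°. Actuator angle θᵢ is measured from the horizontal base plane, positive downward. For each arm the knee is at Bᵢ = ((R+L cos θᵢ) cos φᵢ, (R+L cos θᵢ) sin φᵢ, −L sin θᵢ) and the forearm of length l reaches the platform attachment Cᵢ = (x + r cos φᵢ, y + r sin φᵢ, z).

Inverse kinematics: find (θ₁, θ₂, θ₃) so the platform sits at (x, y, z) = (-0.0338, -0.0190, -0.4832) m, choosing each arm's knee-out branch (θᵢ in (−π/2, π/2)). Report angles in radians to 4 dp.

θ₁ = 0.6110, θ₂ = 0.5237, θ₃ = 0.4367

rotate P by −φ1: (-0.0338, -0.0190, -0.4832)
  e−x'=0.0938;  (l²−L²−(e−x')²−y'²−z²)/2L = -0.2004
  √(A²+B²)=0.4922;  θ1 = -1.3791+1.9900 ≈ 0.6110
arm 2 (φ=120.0°): x'=0.0004, y'=0.0388
  A cos θ + B sin θ = C:  0.0596·cos θ + -0.4832·sin θ = -0.1901
  θ2 = atan2(B,A) + arccos(C/0.4869) = 0.5237
rotate P by −φ3: (0.0334, -0.0198, -0.4832)
  e−x'=0.0266;  (l²−L²−(e−x')²−y'²−z²)/2L = -0.1802
  γ=atan2(-0.4832,0.0266)=-1.5157;  ψ=arccos(-0.3724)=1.9524;  θ3=γ+ψ≈0.4367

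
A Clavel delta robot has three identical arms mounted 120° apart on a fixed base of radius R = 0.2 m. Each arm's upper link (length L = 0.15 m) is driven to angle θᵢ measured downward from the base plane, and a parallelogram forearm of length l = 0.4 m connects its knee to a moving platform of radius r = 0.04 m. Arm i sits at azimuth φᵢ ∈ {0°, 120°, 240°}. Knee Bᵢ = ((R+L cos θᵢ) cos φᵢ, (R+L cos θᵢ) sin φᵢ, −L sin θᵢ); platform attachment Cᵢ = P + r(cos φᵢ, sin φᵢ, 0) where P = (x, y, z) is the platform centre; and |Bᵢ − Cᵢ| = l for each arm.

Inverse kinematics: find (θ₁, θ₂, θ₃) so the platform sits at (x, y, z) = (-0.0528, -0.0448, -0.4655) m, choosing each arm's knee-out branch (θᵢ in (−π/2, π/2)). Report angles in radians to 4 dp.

arm 1 (φ=0.0°): x'=-0.0528, y'=-0.0448
  A=0.2128, B=-0.4655, C=(l²−L²−A²−y'²−z²)/(2L)=-0.4216
  √(A²+B²)=0.5118;  θ1 = -1.1420+2.5387 ≈ 1.3967
rotate P by −φ2: (-0.0124, 0.0681, -0.4655)
  A cos θ + B sin θ = C:  0.1724·cos θ + -0.4655·sin θ = -0.3785
  √(A²+B²)=0.4964;  θ2 = -1.2161+2.4380 ≈ 1.2219
rotate P by −φ3: (0.0652, -0.0233, -0.4655)
  A=0.0948, B=-0.4655, C=(l²−L²−A²−y'²−z²)/(2L)=-0.2957
  √(A²+B²)=0.4751;  θ3 = -1.3699+2.2428 ≈ 0.8729

θ₁ = 1.3967, θ₂ = 1.2219, θ₃ = 0.8729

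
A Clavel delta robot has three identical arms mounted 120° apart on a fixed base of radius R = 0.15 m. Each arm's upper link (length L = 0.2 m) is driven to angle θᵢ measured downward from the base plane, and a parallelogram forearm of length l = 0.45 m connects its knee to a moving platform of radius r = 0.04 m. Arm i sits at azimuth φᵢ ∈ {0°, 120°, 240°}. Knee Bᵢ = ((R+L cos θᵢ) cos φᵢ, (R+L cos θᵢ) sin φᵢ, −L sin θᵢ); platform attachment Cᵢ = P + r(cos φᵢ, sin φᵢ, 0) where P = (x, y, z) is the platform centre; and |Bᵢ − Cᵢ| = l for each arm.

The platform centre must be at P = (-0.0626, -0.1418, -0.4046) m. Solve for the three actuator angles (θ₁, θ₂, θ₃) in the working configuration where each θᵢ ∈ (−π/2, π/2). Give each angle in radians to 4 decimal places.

θ₁ = 0.6979, θ₂ = 0.7855, θ₃ = -0.0875

arm 1 (φ=0.0°): x'=-0.0626, y'=-0.1418
  A cos θ + B sin θ = C:  0.1726·cos θ + -0.4046·sin θ = -0.1277
  γ=atan2(-0.4046,0.1726)=-1.1676;  ψ=arccos(-0.2904)=1.8655;  θ1=γ+ψ≈0.6979
rotate P by −φ2: (-0.0915, 0.1251, -0.4046)
  e−x'=0.2015;  (l²−L²−(e−x')²−y'²−z²)/2L = -0.1436
  γ=atan2(-0.4046,0.2015)=-1.1087;  ψ=arccos(-0.3178)=1.8942;  θ2=γ+ψ≈0.7855
rotate P by −φ3: (0.1541, 0.0167, -0.4046)
  A cos θ + B sin θ = C:  -0.0441·cos θ + -0.4046·sin θ = -0.0086
  γ=atan2(-0.4046,-0.0441)=-1.6794;  ψ=arccos(-0.0210)=1.5918;  θ3=γ+ψ≈-0.0875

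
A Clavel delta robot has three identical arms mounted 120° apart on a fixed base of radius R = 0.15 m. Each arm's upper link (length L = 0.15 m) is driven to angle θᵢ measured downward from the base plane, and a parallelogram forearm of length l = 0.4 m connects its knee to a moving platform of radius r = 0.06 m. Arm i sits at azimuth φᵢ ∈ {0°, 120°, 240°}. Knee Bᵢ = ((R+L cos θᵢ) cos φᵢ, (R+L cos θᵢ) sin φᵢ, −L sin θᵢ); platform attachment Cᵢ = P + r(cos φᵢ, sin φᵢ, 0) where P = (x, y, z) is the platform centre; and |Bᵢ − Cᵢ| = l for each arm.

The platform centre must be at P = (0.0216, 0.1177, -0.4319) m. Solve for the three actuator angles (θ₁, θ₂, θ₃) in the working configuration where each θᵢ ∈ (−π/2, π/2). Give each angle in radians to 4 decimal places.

rotate P by −φ1: (0.0216, 0.1177, -0.4319)
  A cos θ + B sin θ = C:  0.0684·cos θ + -0.4319·sin θ = -0.2252
  √(A²+B²)=0.4373;  θ1 = -1.4137+2.1119 ≈ 0.6982
arm 2 (φ=120.0°): x'=0.0911, y'=-0.0776
  A=-0.0011, B=-0.4319, C=(l²−L²−A²−y'²−z²)/(2L)=-0.1835
  γ=atan2(-0.4319,-0.0011)=-1.5734;  ψ=arccos(-0.4249)=2.0096;  θ2=γ+ψ≈0.4362
arm 3 (φ=240.0°): x'=-0.1127, y'=-0.0401
  e−x'=0.2027;  (l²−L²−(e−x')²−y'²−z²)/2L = -0.3058
  √(A²+B²)=0.4771;  θ3 = -1.1319+2.2666 ≈ 1.1347

θ₁ = 0.6982, θ₂ = 0.4362, θ₃ = 1.1347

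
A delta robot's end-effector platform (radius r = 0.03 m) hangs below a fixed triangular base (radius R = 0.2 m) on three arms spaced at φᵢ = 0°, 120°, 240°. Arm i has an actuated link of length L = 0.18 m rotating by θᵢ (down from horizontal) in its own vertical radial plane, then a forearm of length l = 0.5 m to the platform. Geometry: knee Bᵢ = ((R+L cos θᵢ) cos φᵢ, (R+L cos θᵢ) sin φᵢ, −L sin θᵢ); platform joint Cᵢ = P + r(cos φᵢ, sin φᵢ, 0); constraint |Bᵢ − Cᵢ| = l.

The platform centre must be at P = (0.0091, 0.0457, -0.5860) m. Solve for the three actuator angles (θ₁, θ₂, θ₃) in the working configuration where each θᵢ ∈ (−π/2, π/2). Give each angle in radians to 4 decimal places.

θ₁ = 1.0474, θ₂ = 0.9601, θ₃ = 1.2217

rotate P by −φ1: (0.0091, 0.0457, -0.5860)
  e−x'=0.1609;  (l²−L²−(e−x')²−y'²−z²)/2L = -0.4271
  θ1 = atan2(B,A) + arccos(C/0.6077) = 1.0474
arm 2 (φ=120.0°): x'=0.0350, y'=-0.0307
  e−x'=0.1350;  (l²−L²−(e−x')²−y'²−z²)/2L = -0.4027
  √(A²+B²)=0.6013;  θ2 = -1.3444+2.3045 ≈ 0.9601
arm 3 (φ=240.0°): x'=-0.0441, y'=-0.0150
  e−x'=0.2141;  (l²−L²−(e−x')²−y'²−z²)/2L = -0.4774
  θ3 = atan2(B,A) + arccos(C/0.6239) = 1.2217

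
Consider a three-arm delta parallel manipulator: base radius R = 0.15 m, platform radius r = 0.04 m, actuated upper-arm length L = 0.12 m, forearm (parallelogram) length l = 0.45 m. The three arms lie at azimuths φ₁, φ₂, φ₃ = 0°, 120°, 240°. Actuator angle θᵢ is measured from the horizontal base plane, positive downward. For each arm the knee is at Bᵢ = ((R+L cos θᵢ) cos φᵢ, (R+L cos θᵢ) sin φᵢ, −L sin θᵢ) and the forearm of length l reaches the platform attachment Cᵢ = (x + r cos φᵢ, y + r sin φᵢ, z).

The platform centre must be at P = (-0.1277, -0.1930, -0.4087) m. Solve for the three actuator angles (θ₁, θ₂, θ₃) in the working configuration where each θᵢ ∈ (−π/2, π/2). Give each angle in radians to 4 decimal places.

arm 1 (φ=0.0°): x'=-0.1277, y'=-0.1930
  A=0.2377, B=-0.4087, C=(l²−L²−A²−y'²−z²)/(2L)=-0.3029
  γ=atan2(-0.4087,0.2377)=-1.0440;  ψ=arccos(-0.6406)=2.2660;  θ1=γ+ψ≈1.2220
φ2=120.0° → target in arm frame (-0.1033, 0.2071)
  A=0.2133, B=-0.4087, C=(l²−L²−A²−y'²−z²)/(2L)=-0.2805
  θ2 = atan2(B,A) + arccos(C/0.4610) = 1.1351
rotate P by −φ3: (0.2310, -0.0141, -0.4087)
  e−x'=-0.1210;  (l²−L²−(e−x')²−y'²−z²)/2L = 0.0259
  θ3 = atan2(B,A) + arccos(C/0.4262) = -0.3487

θ₁ = 1.2220, θ₂ = 1.1351, θ₃ = -0.3487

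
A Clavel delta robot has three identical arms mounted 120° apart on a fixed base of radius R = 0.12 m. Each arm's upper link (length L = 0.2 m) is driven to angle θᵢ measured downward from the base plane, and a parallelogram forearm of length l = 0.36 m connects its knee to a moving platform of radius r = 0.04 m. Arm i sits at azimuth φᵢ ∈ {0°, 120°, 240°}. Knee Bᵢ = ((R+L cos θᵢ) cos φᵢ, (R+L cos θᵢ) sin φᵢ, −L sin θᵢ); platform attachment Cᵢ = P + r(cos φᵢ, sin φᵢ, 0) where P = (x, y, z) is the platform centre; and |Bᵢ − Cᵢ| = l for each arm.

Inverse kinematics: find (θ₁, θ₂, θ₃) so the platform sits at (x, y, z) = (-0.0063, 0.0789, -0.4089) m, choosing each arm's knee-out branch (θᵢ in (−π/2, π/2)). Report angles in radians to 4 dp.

φ1=0.0° → target in arm frame (-0.0063, 0.0789)
  e−x'=0.0863;  (l²−L²−(e−x')²−y'²−z²)/2L = -0.2282
  γ=atan2(-0.4089,0.0863)=-1.3628;  ψ=arccos(-0.5460)=2.1484;  θ1=γ+ψ≈0.7856
arm 2 (φ=120.0°): x'=0.0715, y'=-0.0340
  A cos θ + B sin θ = C:  0.0085·cos θ + -0.4089·sin θ = -0.1971
  θ2 = atan2(B,A) + arccos(C/0.4090) = 0.5236
rotate P by −φ3: (-0.0652, -0.0449, -0.4089)
  A cos θ + B sin θ = C:  0.1452·cos θ + -0.4089·sin θ = -0.2517
  θ3 = atan2(B,A) + arccos(C/0.4339) = 0.9601

θ₁ = 0.7856, θ₂ = 0.5236, θ₃ = 0.9601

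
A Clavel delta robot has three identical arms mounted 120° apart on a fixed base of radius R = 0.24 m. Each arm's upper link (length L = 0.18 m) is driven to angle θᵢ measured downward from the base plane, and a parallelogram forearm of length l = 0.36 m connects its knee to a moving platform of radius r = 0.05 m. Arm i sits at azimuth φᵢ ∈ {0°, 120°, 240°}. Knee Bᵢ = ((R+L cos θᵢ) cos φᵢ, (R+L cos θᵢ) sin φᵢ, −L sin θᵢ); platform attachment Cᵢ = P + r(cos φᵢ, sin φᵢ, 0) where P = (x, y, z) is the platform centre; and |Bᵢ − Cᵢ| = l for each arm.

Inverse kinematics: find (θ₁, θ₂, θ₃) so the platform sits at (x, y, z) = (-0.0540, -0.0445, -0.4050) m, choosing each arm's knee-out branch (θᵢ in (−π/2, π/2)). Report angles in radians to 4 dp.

θ₁ = 1.3963, θ₂ = 1.2218, θ₃ = 0.8729

arm 1 (φ=0.0°): x'=-0.0540, y'=-0.0445
  A cos θ + B sin θ = C:  0.2440·cos θ + -0.4050·sin θ = -0.3565
  θ1 = atan2(B,A) + arccos(C/0.4728) = 1.3963
φ2=120.0° → target in arm frame (-0.0115, 0.0690)
  e−x'=0.2015;  (l²−L²−(e−x')²−y'²−z²)/2L = -0.3117
  θ2 = atan2(B,A) + arccos(C/0.4524) = 1.2218
arm 3 (φ=240.0°): x'=0.0655, y'=-0.0245
  A=0.1245, B=-0.4050, C=(l²−L²−A²−y'²−z²)/(2L)=-0.2303
  √(A²+B²)=0.4237;  θ3 = -1.2726+2.1455 ≈ 0.8729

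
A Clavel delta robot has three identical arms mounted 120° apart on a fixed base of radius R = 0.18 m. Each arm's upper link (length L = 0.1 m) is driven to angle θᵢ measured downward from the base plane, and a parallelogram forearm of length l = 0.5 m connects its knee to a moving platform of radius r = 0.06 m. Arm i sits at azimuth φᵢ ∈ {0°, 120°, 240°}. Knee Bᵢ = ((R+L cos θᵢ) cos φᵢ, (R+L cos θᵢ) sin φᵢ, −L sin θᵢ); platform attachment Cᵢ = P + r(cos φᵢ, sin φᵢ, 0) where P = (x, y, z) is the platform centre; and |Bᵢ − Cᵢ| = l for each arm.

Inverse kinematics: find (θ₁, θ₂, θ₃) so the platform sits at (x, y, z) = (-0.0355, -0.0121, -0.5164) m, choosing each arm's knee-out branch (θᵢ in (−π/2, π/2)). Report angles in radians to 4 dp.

arm 1 (φ=0.0°): x'=-0.0355, y'=-0.0121
  A=0.1555, B=-0.5164, C=(l²−L²−A²−y'²−z²)/(2L)=-0.2550
  √(A²+B²)=0.5393;  θ1 = -1.2783+2.0633 ≈ 0.7849
arm 2 (φ=120.0°): x'=0.0073, y'=0.0368
  e−x'=0.1127;  (l²−L²−(e−x')²−y'²−z²)/2L = -0.2037
  γ=atan2(-0.5164,0.1127)=-1.3559;  ψ=arccos(-0.3853)=1.9663;  θ2=γ+ψ≈0.6105
φ3=240.0° → target in arm frame (0.0282, -0.0247)
  e−x'=0.0918;  (l²−L²−(e−x')²−y'²−z²)/2L = -0.1785
  θ3 = atan2(B,A) + arccos(C/0.5245) = 0.5232

θ₁ = 0.7849, θ₂ = 0.6105, θ₃ = 0.5232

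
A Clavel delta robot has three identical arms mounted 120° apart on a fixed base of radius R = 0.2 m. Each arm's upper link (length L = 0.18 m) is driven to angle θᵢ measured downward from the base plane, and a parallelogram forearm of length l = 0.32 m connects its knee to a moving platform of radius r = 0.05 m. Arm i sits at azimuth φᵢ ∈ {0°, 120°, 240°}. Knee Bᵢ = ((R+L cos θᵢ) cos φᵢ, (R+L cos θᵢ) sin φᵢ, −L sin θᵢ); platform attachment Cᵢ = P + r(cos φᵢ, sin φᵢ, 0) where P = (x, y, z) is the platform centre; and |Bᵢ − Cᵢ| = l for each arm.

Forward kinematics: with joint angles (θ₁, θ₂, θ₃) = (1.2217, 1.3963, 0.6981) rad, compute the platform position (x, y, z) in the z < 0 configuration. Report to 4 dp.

(-0.0228, -0.0919, -0.3666)

φ1=0.0°: virtual centre (0.2116, 0.0000, -0.1691), radius l
centre 2 = (0.1813·cos120.0°, 0.1813·sin120.0°, -0.1773) = (-0.0906, 0.1570, -0.1773)
centre 3 = (0.2879·cos240.0°, 0.2879·sin240.0°, -0.1157) = (-0.1439, -0.2493, -0.1157)
eliminate P² terms by subtracting sphere 1 from 2 and 3
[-0.6044 0.3139 -0.0162]·P = -0.0091;  [-0.7110 -0.4986 0.1069]·P = 0.0229
Cramer: x(z) = -0.0051+0.0485z;  y(z) = -0.0387+0.1452z
sphere 1 gives Az²+Bz+C=0 with A=1.0234, B=0.3060, C=-0.0254;  B²−4AC=0.1975;  roots -0.3666, 0.0676;  negative root z = -0.3666
x = -0.0228, y = -0.0919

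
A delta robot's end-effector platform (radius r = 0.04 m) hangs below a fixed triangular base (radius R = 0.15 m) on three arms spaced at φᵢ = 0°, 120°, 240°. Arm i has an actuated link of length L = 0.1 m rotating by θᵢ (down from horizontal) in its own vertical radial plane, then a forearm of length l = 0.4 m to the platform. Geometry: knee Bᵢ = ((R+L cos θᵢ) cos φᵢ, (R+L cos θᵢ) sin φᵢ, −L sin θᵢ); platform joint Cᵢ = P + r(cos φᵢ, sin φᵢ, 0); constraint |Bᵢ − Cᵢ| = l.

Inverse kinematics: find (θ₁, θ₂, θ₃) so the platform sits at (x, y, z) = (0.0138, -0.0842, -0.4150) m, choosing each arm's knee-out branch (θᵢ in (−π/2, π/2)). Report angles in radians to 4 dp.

θ₁ = 0.6976, θ₂ = 1.1343, θ₃ = 0.4360

rotate P by −φ1: (0.0138, -0.0842, -0.4150)
  A cos θ + B sin θ = C:  0.0962·cos θ + -0.4150·sin θ = -0.1928
  θ1 = atan2(B,A) + arccos(C/0.4260) = 0.6976
arm 2 (φ=120.0°): x'=-0.0798, y'=0.0301
  e−x'=0.1898;  (l²−L²−(e−x')²−y'²−z²)/2L = -0.2958
  γ=atan2(-0.4150,0.1898)=-1.1418;  ψ=arccos(-0.6482)=2.2761;  θ2=γ+ψ≈1.1343
rotate P by −φ3: (0.0660, 0.0541, -0.4150)
  A=0.0440, B=-0.4150, C=(l²−L²−A²−y'²−z²)/(2L)=-0.1354
  √(A²+B²)=0.4173;  θ3 = -1.4652+1.9012 ≈ 0.4360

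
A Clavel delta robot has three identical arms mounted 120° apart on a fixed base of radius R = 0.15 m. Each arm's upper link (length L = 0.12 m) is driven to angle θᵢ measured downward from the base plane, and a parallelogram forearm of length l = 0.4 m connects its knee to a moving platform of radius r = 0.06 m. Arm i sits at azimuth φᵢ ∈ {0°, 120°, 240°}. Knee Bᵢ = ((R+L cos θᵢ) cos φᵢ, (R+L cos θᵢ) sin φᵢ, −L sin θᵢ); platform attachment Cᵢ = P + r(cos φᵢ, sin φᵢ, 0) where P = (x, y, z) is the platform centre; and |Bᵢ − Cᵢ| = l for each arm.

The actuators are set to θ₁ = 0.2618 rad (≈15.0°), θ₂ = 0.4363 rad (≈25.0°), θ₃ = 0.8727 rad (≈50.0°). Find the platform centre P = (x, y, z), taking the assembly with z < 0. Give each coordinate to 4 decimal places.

(0.0640, 0.0641, -0.3995)

centre 1 = (0.2059·cos0.0°, 0.2059·sin0.0°, -0.0311) = (0.2059, 0.0000, -0.0311)
centre 2 = (0.1988·cos120.0°, 0.1988·sin120.0°, -0.0507) = (-0.0994, 0.1721, -0.0507)
arm 3 at φ=240.0°: ρ3 = 0.1671;  centre 3 = (-0.0836, -0.1447, -0.0919)
subtract pairs → two planes through P
[-0.6106 0.3443 -0.0393]·P = -0.0013;  [-0.5790 -0.2895 -0.1217]·P = -0.0070
det = 0.3761;  x = 0.0074+-0.1417z,  y = 0.0094+-0.1371z
sphere 1 gives Az²+Bz+C=0 with A=1.0389, B=0.1158, C=-0.1195;  B²−4AC=0.5101;  roots -0.3995, 0.2880;  negative root z = -0.3995
x = 0.0640, y = 0.0641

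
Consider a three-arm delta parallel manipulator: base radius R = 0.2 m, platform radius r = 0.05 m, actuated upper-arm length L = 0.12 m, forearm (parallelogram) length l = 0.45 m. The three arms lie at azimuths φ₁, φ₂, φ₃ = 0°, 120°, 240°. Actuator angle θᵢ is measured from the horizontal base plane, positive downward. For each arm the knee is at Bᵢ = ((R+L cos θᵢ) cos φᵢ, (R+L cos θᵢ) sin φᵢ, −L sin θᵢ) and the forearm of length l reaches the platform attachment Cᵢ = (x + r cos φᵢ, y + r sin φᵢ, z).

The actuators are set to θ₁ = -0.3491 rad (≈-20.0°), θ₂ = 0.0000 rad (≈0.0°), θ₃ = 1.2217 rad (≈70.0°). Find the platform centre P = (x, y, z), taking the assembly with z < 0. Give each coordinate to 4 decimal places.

(0.1186, 0.1432, -0.3605)

φ1=0.0°: virtual centre (0.2628, 0.0000, 0.0410), radius l
S2 = (0.2700·cos120.0°, 0.2700·sin120.0°, 0.0000) = (-0.1350, 0.2338, 0.0000)
arm 3 at φ=240.0°: ρ3 = 0.1910;  S3 = (-0.0955, -0.1655, -0.1128)
eliminate P² terms by subtracting sphere 1 from 2 and 3
linear system: -0.7955x+0.4677y = 0.0022−-0.0821z; -0.7166x+-0.3309y = -0.0215−-0.3076z
det = 0.5983;  x = 0.0156+-0.2858z,  y = 0.0312+-0.3107z
sphere 1 gives Az²+Bz+C=0 with A=1.1782, B=0.0398, C=-0.1388;  B²−4AC=0.6555;  roots -0.3605, 0.3267;  negative root z = -0.3605
x = 0.1186, y = 0.1432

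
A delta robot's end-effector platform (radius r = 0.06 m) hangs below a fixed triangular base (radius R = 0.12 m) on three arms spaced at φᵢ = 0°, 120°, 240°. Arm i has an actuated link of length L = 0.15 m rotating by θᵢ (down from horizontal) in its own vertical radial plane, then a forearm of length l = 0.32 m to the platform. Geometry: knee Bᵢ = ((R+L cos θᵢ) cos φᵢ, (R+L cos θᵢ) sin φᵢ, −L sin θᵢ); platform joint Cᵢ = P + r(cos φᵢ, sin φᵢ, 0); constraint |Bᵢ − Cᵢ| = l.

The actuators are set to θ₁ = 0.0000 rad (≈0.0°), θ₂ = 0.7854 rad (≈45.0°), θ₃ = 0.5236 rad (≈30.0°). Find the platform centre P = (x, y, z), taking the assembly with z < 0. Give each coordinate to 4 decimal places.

(0.0977, -0.0384, -0.2972)

centre 1 = (0.2100·cos0.0°, 0.2100·sin0.0°, 0.0000) = (0.2100, 0.0000, 0.0000)
arm 2 at φ=120.0°: ρ2 = 0.1661;  centre 2 = (-0.0830, 0.1438, -0.1061)
centre 3 = (0.1899·cos240.0°, 0.1899·sin240.0°, -0.0750) = (-0.0950, -0.1645, -0.0750)
|centre ₂|²−|centre ₁|² = -0.0053;  |centre ₃|²−|centre ₁|² = -0.0024
linear system: -0.5861x+0.2876y = -0.0053−-0.2121z; -0.6099x+-0.3289y = -0.0024−-0.1500z
det = 0.3682;  x = 0.0066+-0.3067z,  y = -0.0049+0.1126z
into |P−centre ₁|² = l²: 1.1067z² + 0.1237z + -0.0610 = 0;  Δ = 0.2853;  z = -0.2972 or 0.1855 → z<0 root = -0.2972
x = 0.0977, y = -0.0384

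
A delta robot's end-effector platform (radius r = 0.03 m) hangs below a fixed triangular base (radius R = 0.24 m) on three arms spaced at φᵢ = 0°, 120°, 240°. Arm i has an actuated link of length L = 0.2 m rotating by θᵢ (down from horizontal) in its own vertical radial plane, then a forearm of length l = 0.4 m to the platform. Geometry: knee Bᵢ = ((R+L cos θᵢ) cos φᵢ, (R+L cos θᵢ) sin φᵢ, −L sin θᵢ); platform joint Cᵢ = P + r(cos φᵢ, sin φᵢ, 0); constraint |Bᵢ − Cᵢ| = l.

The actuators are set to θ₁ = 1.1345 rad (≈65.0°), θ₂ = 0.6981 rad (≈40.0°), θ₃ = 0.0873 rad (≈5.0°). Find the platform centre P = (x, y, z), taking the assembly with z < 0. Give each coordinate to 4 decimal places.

centre 1 = (0.2945·cos0.0°, 0.2945·sin0.0°, -0.1813) = (0.2945, 0.0000, -0.1813)
arm 2 at φ=120.0°: ρ2 = 0.3632;  centre 2 = (-0.1816, 0.3146, -0.1286)
arm 3 at φ=240.0°: ρ3 = 0.4092;  centre 3 = (-0.2046, -0.3544, -0.0174)
|centre ₂|²−|centre ₁|² = 0.0289;  |centre ₃|²−|centre ₁|² = 0.0482
linear system: -0.9522x+0.6291y = 0.0289−0.1054z; -0.9983x+-0.7088y = 0.0482−0.3277z
Cramer: x(z) = -0.0390+0.2155z;  y(z) = -0.0131+0.1587z
quadratic in z: (1.0716)z²+(0.2146)z+(-0.0158)=0, √Δ=0.3371 → z ∈ {-0.2574, 0.0571}; z = -0.2574 (taking z<0)
x = -0.0944, y = -0.0540

(-0.0944, -0.0540, -0.2574)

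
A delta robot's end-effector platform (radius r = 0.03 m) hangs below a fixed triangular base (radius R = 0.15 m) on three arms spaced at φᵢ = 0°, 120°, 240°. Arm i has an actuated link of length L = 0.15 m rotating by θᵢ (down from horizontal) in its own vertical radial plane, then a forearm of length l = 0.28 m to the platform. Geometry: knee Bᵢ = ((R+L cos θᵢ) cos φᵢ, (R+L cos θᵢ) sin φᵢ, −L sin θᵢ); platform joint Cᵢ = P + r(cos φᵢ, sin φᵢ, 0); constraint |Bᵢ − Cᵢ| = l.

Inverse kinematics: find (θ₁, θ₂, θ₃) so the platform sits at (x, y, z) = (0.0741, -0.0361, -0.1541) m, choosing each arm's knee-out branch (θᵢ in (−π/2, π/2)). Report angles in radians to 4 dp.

θ₁ = -0.3489, θ₂ = 0.9595, θ₃ = 0.5235

arm 1 (φ=0.0°): x'=0.0741, y'=-0.0361
  A=0.0459, B=-0.1541, C=(l²−L²−A²−y'²−z²)/(2L)=0.0958
  θ1 = atan2(B,A) + arccos(C/0.1608) = -0.3489
rotate P by −φ2: (-0.0683, -0.0461, -0.1541)
  A=0.1883, B=-0.1541, C=(l²−L²−A²−y'²−z²)/(2L)=-0.0181
  √(A²+B²)=0.2433;  θ2 = -0.6858+1.6453 ≈ 0.9595
arm 3 (φ=240.0°): x'=-0.0058, y'=0.0822
  A=0.1258, B=-0.1541, C=(l²−L²−A²−y'²−z²)/(2L)=0.0319
  √(A²+B²)=0.1989;  θ3 = -0.8862+1.4097 ≈ 0.5235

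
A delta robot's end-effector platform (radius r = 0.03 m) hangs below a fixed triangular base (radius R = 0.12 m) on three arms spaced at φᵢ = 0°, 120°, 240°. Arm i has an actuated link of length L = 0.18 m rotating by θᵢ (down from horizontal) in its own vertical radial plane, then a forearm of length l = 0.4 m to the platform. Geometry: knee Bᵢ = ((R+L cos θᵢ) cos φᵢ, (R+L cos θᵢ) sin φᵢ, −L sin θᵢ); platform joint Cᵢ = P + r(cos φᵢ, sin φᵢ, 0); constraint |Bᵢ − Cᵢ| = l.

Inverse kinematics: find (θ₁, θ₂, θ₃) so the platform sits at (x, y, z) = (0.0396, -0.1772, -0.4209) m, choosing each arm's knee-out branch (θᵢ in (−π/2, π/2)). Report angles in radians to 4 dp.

θ₁ = 0.6981, θ₂ = 1.3088, θ₃ = 0.3489

arm 1 (φ=0.0°): x'=0.0396, y'=-0.1772
  A=0.0504, B=-0.4209, C=(l²−L²−A²−y'²−z²)/(2L)=-0.2319
  √(A²+B²)=0.4239;  θ1 = -1.4516+2.1497 ≈ 0.6981
rotate P by −φ2: (-0.1733, 0.0543, -0.4209)
  A cos θ + B sin θ = C:  0.2633·cos θ + -0.4209·sin θ = -0.3384
  γ=atan2(-0.4209,0.2633)=-1.0119;  ψ=arccos(-0.6816)=2.3207;  θ2=γ+ψ≈1.3088
φ3=240.0° → target in arm frame (0.1337, 0.1229)
  A=-0.0437, B=-0.4209, C=(l²−L²−A²−y'²−z²)/(2L)=-0.1849
  θ3 = atan2(B,A) + arccos(C/0.4232) = 0.3489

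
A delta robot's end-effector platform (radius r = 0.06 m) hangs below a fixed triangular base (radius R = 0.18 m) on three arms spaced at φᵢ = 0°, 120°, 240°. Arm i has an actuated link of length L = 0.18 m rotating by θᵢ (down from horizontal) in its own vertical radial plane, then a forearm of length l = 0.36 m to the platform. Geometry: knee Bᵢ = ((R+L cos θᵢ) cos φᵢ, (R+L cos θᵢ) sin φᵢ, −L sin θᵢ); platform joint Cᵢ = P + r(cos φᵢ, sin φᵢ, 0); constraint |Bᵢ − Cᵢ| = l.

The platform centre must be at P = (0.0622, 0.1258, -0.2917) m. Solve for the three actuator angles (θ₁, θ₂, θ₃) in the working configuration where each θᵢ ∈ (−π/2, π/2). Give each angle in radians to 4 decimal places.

θ₁ = 0.2616, θ₂ = 0.1746, θ₃ = 1.1344

rotate P by −φ1: (0.0622, 0.1258, -0.2917)
  A cos θ + B sin θ = C:  0.0578·cos θ + -0.2917·sin θ = -0.0196
  γ=atan2(-0.2917,0.0578)=-1.3752;  ψ=arccos(-0.0659)=1.6367;  θ1=γ+ψ≈0.2616
φ2=120.0° → target in arm frame (0.0778, -0.1168)
  e−x'=0.0422;  (l²−L²−(e−x')²−y'²−z²)/2L = -0.0092
  √(A²+B²)=0.2947;  θ2 = -1.4273+1.6019 ≈ 0.1746
φ3=240.0° → target in arm frame (-0.1400, -0.0090)
  A=0.2600, B=-0.2917, C=(l²−L²−A²−y'²−z²)/(2L)=-0.1544
  √(A²+B²)=0.3908;  θ3 = -0.8427+1.9771 ≈ 1.1344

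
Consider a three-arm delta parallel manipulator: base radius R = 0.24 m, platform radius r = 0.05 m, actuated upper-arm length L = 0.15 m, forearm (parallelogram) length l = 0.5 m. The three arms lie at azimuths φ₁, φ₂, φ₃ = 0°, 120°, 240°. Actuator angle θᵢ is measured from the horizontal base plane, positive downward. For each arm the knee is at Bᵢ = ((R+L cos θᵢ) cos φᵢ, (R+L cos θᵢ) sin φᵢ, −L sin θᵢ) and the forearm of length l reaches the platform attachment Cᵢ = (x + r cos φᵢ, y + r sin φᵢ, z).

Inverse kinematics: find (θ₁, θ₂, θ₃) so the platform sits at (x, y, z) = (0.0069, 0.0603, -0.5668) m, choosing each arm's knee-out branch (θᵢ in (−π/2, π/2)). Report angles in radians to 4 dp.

θ₁ = 1.1347, θ₂ = 0.9601, θ₃ = 1.3967

rotate P by −φ1: (0.0069, 0.0603, -0.5668)
  A=0.1831, B=-0.5668, C=(l²−L²−A²−y'²−z²)/(2L)=-0.4364
  √(A²+B²)=0.5956;  θ1 = -1.2583+2.3930 ≈ 1.1347
arm 2 (φ=120.0°): x'=0.0488, y'=-0.0361
  A=0.1412, B=-0.5668, C=(l²−L²−A²−y'²−z²)/(2L)=-0.3834
  √(A²+B²)=0.5841;  θ2 = -1.3266+2.2867 ≈ 0.9601
rotate P by −φ3: (-0.0557, -0.0242, -0.5668)
  A cos θ + B sin θ = C:  0.2457·cos θ + -0.5668·sin θ = -0.5157
  θ3 = atan2(B,A) + arccos(C/0.6178) = 1.3967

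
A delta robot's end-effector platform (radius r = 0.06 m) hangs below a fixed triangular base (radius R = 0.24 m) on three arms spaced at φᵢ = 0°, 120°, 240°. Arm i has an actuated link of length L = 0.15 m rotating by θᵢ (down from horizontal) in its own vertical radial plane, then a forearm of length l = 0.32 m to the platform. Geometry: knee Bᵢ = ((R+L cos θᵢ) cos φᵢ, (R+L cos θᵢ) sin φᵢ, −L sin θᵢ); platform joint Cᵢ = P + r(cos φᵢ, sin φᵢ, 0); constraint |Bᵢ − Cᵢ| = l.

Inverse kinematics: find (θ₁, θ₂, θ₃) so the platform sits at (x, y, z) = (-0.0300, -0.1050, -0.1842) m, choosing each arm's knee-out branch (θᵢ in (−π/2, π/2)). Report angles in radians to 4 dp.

θ₁ = 0.9602, θ₂ = 1.2220, θ₃ = -0.3491

arm 1 (φ=0.0°): x'=-0.0300, y'=-0.1050
  A=0.2100, B=-0.1842, C=(l²−L²−A²−y'²−z²)/(2L)=-0.0305
  θ1 = atan2(B,A) + arccos(C/0.2793) = 0.9602
rotate P by −φ2: (-0.0759, 0.0785, -0.1842)
  A=0.2559, B=-0.1842, C=(l²−L²−A²−y'²−z²)/(2L)=-0.0856
  √(A²+B²)=0.3153;  θ2 = -0.6238+1.8458 ≈ 1.2220
φ3=240.0° → target in arm frame (0.1059, 0.0265)
  e−x'=0.0741;  (l²−L²−(e−x')²−y'²−z²)/2L = 0.1326
  θ3 = atan2(B,A) + arccos(C/0.1985) = -0.3491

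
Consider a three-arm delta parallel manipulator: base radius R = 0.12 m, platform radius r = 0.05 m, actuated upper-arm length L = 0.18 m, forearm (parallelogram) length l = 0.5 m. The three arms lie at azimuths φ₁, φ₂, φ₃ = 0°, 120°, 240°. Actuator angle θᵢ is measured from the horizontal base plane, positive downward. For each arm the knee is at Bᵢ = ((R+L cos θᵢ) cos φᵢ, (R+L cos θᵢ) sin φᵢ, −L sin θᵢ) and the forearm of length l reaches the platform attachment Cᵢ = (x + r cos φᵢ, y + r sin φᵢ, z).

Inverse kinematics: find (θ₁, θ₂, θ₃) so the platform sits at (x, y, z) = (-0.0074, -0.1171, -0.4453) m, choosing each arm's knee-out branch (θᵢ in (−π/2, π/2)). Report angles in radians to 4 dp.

arm 1 (φ=0.0°): x'=-0.0074, y'=-0.1171
  e−x'=0.0774;  (l²−L²−(e−x')²−y'²−z²)/2L = -0.0011
  √(A²+B²)=0.4520;  θ1 = -1.3987+1.5732 ≈ 0.1745
rotate P by −φ2: (-0.0977, 0.0650, -0.4453)
  A cos θ + B sin θ = C:  0.1677·cos θ + -0.4453·sin θ = -0.0362
  √(A²+B²)=0.4758;  θ2 = -1.2106+1.6470 ≈ 0.4364
arm 3 (φ=240.0°): x'=0.1051, y'=0.0521
  A=-0.0351, B=-0.4453, C=(l²−L²−A²−y'²−z²)/(2L)=0.0427
  θ3 = atan2(B,A) + arccos(C/0.4467) = -0.1743

θ₁ = 0.1745, θ₂ = 0.4364, θ₃ = -0.1743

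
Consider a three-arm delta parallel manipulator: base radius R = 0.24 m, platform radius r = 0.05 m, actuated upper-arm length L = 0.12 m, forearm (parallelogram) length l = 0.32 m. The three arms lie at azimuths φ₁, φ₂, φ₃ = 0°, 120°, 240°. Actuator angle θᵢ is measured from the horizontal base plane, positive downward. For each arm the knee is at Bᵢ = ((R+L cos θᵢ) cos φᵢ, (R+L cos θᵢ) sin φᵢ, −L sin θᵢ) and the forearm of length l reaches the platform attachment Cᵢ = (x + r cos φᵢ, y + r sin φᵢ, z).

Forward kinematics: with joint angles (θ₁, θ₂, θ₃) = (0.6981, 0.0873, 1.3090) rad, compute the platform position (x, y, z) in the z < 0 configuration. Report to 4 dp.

arm 1 at φ=0.0°: (R−r)+L cos θ1 = 0.2819;  S1 = (0.2819, 0.0000, -0.0771)
arm 2 at φ=120.0°: (R−r)+L cos θ2 = 0.3095;  S2 = (-0.1548, 0.2681, -0.0105)
φ3=240.0°: virtual centre (-0.1105, -0.1914, -0.1159), radius l
|S₂|²−|S₁|² = 0.0105;  |S₃|²−|S₁|² = -0.0231
plane₁₂: -0.8734x+0.5361y+0.1333z = 0.0105
det = 0.7552;  x = 0.0111+0.0125z,  y = 0.0377+-0.2283z
quadratic in z: (1.0523)z²+(0.1303)z+(-0.0217)=0, √Δ=0.3290 → z ∈ {-0.2182, 0.0944}; z = -0.2182 (taking z<0)
x = 0.0084, y = 0.0875

(0.0084, 0.0875, -0.2182)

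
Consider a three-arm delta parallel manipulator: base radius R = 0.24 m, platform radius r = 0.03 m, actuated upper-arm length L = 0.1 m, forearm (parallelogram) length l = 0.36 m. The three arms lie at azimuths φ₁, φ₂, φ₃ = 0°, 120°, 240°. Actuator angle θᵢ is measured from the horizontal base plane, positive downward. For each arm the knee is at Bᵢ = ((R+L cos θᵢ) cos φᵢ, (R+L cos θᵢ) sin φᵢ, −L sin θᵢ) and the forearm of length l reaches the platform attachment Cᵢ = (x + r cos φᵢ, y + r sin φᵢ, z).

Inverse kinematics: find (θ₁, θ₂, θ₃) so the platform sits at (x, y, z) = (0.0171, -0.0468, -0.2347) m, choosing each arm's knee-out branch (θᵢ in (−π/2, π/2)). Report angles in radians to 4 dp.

arm 1 (φ=0.0°): x'=0.0171, y'=-0.0468
  e−x'=0.1929;  (l²−L²−(e−x')²−y'²−z²)/2L = 0.1256
  θ1 = atan2(B,A) + arccos(C/0.3038) = 0.2618
φ2=120.0° → target in arm frame (-0.0491, 0.0086)
  e−x'=0.2591;  (l²−L²−(e−x')²−y'²−z²)/2L = -0.0134
  γ=atan2(-0.2347,0.2591)=-0.7361;  ψ=arccos(-0.0383)=1.6091;  θ2=γ+ψ≈0.8731
φ3=240.0° → target in arm frame (0.0320, 0.0382)
  e−x'=0.1780;  (l²−L²−(e−x')²−y'²−z²)/2L = 0.1568
  √(A²+B²)=0.2946;  θ3 = -0.9219+1.0094 ≈ 0.0875

θ₁ = 0.2618, θ₂ = 0.8731, θ₃ = 0.0875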